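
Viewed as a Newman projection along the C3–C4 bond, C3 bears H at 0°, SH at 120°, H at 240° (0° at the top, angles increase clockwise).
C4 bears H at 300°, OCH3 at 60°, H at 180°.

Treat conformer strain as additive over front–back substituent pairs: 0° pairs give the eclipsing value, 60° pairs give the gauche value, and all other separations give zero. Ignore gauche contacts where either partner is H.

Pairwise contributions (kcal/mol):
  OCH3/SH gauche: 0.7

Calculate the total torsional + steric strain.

This conformer is staggered. SH at 120° is gauche with OCH3 at 60° (0.7). Total 0.7 kcal/mol.

0.7 kcal/mol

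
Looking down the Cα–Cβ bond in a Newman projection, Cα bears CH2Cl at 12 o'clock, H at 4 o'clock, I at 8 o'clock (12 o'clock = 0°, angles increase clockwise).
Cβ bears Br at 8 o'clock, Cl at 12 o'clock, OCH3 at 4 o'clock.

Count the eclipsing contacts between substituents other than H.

2

Non-H eclipsing pairs: CH2Cl(0°)/Cl(0°); I(240°)/Br(240°) — 2 interactions.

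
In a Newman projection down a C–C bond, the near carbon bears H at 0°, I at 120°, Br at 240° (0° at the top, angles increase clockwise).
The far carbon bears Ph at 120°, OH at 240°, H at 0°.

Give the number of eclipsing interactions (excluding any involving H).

Non-H eclipsing pairs: I(120°)/Ph(120°); Br(240°)/OH(240°) — 2 interactions.

2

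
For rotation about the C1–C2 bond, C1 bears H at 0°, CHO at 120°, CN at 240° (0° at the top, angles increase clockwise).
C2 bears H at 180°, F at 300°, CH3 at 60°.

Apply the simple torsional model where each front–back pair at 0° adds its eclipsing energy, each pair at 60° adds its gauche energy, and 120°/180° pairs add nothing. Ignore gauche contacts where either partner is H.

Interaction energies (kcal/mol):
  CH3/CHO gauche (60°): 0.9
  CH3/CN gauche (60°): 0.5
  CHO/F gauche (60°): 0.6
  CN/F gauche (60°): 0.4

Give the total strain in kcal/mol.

This conformer (staggered): CHO(120°)/CH3(60°) gauche 0.9; CN(240°)/F(300°) gauche 0.4 → 1.3 kcal/mol.

1.3 kcal/mol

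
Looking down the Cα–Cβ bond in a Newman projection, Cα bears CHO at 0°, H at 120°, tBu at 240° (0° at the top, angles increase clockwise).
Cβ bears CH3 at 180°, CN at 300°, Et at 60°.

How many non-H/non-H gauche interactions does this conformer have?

Non-H gauche pairs: CHO(0°)/CN(300°); CHO(0°)/Et(60°); tBu(240°)/CH3(180°); tBu(240°)/CN(300°) — 4 interactions.

4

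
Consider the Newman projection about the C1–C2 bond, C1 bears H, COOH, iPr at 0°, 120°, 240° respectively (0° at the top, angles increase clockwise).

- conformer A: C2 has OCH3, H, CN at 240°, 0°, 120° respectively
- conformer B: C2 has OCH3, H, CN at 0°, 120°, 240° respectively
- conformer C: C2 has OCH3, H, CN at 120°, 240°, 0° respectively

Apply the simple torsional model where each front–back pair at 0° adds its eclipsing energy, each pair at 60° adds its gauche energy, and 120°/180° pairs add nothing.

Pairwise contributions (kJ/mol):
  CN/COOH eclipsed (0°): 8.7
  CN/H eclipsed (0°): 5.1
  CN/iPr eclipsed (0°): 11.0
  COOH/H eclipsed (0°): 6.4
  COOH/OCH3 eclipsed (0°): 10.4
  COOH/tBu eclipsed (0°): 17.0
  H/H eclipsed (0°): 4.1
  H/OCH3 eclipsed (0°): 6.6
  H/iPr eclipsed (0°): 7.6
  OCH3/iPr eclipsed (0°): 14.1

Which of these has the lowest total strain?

A (eclipsed): H(0°)/H(0°) eclipsed 4.1; COOH(120°)/CN(120°) eclipsed 8.7; iPr(240°)/OCH3(240°) eclipsed 14.1 → 26.9 kJ/mol.
B (eclipsed): H(0°)/OCH3(0°) eclipsed 6.6; COOH(120°)/H(120°) eclipsed 6.4; iPr(240°)/CN(240°) eclipsed 11.0 → 24.0 kJ/mol.
C (eclipsed): H(0°)/CN(0°) eclipsed 5.1; COOH(120°)/OCH3(120°) eclipsed 10.4; iPr(240°)/H(240°) eclipsed 7.6 → 23.1 kJ/mol.
C has the lowest total (23.1 kJ/mol).

C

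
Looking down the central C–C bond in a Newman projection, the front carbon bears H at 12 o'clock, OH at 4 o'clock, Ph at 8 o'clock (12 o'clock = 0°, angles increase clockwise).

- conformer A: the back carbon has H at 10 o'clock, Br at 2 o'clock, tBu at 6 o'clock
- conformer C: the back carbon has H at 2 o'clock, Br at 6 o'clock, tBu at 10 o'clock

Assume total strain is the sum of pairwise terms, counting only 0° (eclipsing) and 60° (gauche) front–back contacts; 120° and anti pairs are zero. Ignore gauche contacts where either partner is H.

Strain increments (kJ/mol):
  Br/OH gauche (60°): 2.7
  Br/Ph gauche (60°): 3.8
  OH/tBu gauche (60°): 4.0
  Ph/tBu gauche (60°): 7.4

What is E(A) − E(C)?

A (staggered): OH(120°)/Br(60°) gauche 2.7; OH(120°)/tBu(180°) gauche 4.0; Ph(240°)/tBu(180°) gauche 7.4 → 14.1 kJ/mol.
C (staggered): OH(120°)/Br(180°) gauche 2.7; Ph(240°)/Br(180°) gauche 3.8; Ph(240°)/tBu(300°) gauche 7.4 → 13.9 kJ/mol.
E(A) − E(C) = 14.1 − 13.9 = +0.2 kJ/mol.

+0.2 kJ/mol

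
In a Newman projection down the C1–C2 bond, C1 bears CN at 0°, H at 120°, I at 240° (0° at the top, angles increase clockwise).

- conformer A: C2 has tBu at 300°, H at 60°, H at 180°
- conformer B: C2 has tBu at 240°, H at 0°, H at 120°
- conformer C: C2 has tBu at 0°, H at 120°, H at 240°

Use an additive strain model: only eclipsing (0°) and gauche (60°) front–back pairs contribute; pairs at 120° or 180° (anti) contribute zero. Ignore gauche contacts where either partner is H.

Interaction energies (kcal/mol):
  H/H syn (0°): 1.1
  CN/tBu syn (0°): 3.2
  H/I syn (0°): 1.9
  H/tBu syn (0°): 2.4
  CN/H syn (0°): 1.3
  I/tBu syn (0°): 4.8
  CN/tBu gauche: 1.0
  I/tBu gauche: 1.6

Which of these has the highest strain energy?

B

A (staggered): CN–tBu gauche, I–tBu gauche; 1.0 + 1.6 = 2.6 kcal/mol.
B (eclipsed): CN–H eclipsed, H–H eclipsed, I–tBu eclipsed; 1.3 + 1.1 + 4.8 = 7.2 kcal/mol.
C (eclipsed): CN–tBu eclipsed, H–H eclipsed, I–H eclipsed; 3.2 + 1.1 + 1.9 = 6.2 kcal/mol.
B has the highest total (7.2 kcal/mol).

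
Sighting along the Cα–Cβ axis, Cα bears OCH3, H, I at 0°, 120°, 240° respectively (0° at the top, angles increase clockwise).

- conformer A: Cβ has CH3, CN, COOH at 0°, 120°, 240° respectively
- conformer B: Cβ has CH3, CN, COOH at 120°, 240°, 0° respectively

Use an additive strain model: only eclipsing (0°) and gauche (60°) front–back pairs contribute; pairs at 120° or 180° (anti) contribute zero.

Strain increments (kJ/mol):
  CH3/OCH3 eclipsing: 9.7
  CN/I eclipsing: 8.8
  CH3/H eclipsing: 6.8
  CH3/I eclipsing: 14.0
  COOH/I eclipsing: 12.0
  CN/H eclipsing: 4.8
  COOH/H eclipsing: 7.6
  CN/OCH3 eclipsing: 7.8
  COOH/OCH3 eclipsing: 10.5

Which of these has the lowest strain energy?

B

A (eclipsed): OCH3(0°)/CH3(0°) eclipsed 9.7; H(120°)/CN(120°) eclipsed 4.8; I(240°)/COOH(240°) eclipsed 12.0 → 26.5 kJ/mol.
B (eclipsed): OCH3(0°)/COOH(0°) eclipsed 10.5; H(120°)/CH3(120°) eclipsed 6.8; I(240°)/CN(240°) eclipsed 8.8 → 26.1 kJ/mol.
B has the lowest total (26.1 kJ/mol).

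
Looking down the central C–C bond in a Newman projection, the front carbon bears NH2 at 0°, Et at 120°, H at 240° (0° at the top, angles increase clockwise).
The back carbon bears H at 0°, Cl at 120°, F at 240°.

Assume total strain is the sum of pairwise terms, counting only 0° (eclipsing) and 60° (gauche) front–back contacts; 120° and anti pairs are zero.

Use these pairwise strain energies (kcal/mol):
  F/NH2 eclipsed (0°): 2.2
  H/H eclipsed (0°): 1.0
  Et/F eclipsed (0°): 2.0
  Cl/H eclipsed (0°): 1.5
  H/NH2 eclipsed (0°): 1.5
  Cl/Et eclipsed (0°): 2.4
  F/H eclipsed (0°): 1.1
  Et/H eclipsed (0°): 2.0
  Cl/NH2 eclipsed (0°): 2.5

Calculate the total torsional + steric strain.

This conformer is eclipsed. NH2 at 0° is eclipsed with H at 0° (1.5); Et at 120° is eclipsed with Cl at 120° (2.4); H at 240° is eclipsed with F at 240° (1.1). Total 5.0 kcal/mol.

5.0 kcal/mol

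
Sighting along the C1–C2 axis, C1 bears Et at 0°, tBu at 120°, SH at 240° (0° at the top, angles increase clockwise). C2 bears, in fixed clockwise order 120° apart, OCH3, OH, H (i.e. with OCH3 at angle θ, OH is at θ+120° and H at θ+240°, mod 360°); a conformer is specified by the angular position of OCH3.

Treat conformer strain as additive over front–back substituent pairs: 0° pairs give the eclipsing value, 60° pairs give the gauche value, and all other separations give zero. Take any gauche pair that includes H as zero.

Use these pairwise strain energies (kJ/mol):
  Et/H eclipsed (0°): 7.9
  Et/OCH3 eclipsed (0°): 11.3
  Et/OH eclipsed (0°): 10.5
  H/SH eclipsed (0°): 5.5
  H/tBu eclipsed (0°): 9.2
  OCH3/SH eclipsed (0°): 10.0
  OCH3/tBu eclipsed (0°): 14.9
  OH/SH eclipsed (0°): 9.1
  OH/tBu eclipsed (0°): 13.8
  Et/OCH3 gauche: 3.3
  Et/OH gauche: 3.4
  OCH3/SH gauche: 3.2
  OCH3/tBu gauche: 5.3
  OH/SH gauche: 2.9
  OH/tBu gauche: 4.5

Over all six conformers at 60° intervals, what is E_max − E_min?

OCH3 at 0° is eclipsed. Et at 0° is eclipsed with OCH3 at 0° (11.3); tBu at 120° is eclipsed with OH at 120° (13.8); SH at 240° is eclipsed with H at 240° (5.5). Total 30.6 kJ/mol.
OCH3 at 60° is staggered. Et at 0° is gauche with OCH3 at 60° (3.3); tBu at 120° is gauche with OCH3 at 60° (5.3); tBu at 120° is gauche with OH at 180° (4.5); SH at 240° is gauche with OH at 180° (2.9). Total 16.0 kJ/mol.
OCH3 at 120° is eclipsed. Et at 0° is eclipsed with H at 0° (7.9); tBu at 120° is eclipsed with OCH3 at 120° (14.9); SH at 240° is eclipsed with OH at 240° (9.1). Total 31.9 kJ/mol.
OCH3 at 180° is staggered. Et at 0° is gauche with OH at 300° (3.4); tBu at 120° is gauche with OCH3 at 180° (5.3); SH at 240° is gauche with OCH3 at 180° (3.2); SH at 240° is gauche with OH at 300° (2.9). Total 14.8 kJ/mol.
OCH3 at 240° is eclipsed. Et at 0° is eclipsed with OH at 0° (10.5); tBu at 120° is eclipsed with H at 120° (9.2); SH at 240° is eclipsed with OCH3 at 240° (10.0). Total 29.7 kJ/mol.
OCH3 at 300° is staggered. Et at 0° is gauche with OCH3 at 300° (3.3); Et at 0° is gauche with OH at 60° (3.4); tBu at 120° is gauche with OH at 60° (4.5); SH at 240° is gauche with OCH3 at 300° (3.2). Total 14.4 kJ/mol.
Max at 120° (31.9 kJ/mol), min at 300° (14.4 kJ/mol); barrier = 17.5 kJ/mol.

17.5 kJ/mol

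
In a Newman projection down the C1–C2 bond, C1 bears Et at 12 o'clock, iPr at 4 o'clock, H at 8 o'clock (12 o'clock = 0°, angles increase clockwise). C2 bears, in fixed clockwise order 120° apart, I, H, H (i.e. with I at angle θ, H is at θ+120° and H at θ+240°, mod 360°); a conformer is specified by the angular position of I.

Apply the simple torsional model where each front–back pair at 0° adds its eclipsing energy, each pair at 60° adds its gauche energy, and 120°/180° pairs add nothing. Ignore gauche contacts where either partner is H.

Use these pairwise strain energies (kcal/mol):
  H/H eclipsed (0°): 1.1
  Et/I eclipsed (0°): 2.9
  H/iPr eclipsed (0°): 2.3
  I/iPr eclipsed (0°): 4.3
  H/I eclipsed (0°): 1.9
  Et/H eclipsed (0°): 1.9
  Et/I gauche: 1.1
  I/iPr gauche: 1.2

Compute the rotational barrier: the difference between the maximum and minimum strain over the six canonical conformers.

6.2 kcal/mol

I at 0° (eclipsed): Et–I eclipsed, iPr–H eclipsed, H–H eclipsed; 2.9 + 2.3 + 1.1 = 6.3 kcal/mol.
I at 60° (staggered): Et–I gauche, iPr–I gauche; 1.1 + 1.2 = 2.3 kcal/mol.
I at 120° (eclipsed): Et–H eclipsed, iPr–I eclipsed, H–H eclipsed; 1.9 + 4.3 + 1.1 = 7.3 kcal/mol.
I at 180° (staggered): iPr–I gauche; 1.2 = 1.2 kcal/mol.
I at 240° (eclipsed): Et–H eclipsed, iPr–H eclipsed, H–I eclipsed; 1.9 + 2.3 + 1.9 = 6.1 kcal/mol.
I at 300° (staggered): Et–I gauche; 1.1 = 1.1 kcal/mol.
Max at 120° (7.3 kcal/mol), min at 300° (1.1 kcal/mol); barrier = 6.2 kcal/mol.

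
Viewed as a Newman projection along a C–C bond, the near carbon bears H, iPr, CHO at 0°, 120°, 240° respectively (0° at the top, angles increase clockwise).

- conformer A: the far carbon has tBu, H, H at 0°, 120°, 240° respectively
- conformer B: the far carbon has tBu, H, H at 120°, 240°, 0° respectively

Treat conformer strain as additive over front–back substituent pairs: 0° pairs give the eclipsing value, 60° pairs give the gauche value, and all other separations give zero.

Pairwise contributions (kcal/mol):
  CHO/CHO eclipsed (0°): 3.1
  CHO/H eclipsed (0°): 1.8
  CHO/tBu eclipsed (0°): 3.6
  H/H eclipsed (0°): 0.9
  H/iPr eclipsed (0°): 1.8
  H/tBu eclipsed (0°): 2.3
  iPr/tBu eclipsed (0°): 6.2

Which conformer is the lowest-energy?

A (eclipsed): H–tBu eclipsed, iPr–H eclipsed, CHO–H eclipsed; 2.3 + 1.8 + 1.8 = 5.9 kcal/mol.
B (eclipsed): H–H eclipsed, iPr–tBu eclipsed, CHO–H eclipsed; 0.9 + 6.2 + 1.8 = 8.9 kcal/mol.
A has the lowest total (5.9 kcal/mol).

A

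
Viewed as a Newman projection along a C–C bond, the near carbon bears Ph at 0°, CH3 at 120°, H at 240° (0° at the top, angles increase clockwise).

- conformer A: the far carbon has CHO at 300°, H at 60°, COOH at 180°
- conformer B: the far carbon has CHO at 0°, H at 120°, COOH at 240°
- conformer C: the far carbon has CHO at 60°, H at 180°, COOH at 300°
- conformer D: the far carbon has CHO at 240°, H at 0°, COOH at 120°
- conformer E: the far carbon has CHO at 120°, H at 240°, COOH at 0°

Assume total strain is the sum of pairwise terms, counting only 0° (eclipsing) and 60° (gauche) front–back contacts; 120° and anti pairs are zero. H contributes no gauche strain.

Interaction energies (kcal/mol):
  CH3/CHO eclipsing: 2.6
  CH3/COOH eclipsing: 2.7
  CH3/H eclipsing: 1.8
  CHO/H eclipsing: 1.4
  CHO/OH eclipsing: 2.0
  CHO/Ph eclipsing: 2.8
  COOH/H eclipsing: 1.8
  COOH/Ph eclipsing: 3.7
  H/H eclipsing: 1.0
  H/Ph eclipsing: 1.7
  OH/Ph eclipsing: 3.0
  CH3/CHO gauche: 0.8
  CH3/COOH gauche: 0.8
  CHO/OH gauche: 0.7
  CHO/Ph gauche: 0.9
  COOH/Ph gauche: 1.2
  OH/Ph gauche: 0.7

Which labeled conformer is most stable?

A (staggered): Ph(0°)/CHO(300°) gauche 0.9; CH3(120°)/COOH(180°) gauche 0.8 → 1.7 kcal/mol.
B (eclipsed): Ph(0°)/CHO(0°) eclipsed 2.8; CH3(120°)/H(120°) eclipsed 1.8; H(240°)/COOH(240°) eclipsed 1.8 → 6.4 kcal/mol.
C (staggered): Ph(0°)/CHO(60°) gauche 0.9; Ph(0°)/COOH(300°) gauche 1.2; CH3(120°)/CHO(60°) gauche 0.8 → 2.9 kcal/mol.
D (eclipsed): Ph(0°)/H(0°) eclipsed 1.7; CH3(120°)/COOH(120°) eclipsed 2.7; H(240°)/CHO(240°) eclipsed 1.4 → 5.8 kcal/mol.
E (eclipsed): Ph(0°)/COOH(0°) eclipsed 3.7; CH3(120°)/CHO(120°) eclipsed 2.6; H(240°)/H(240°) eclipsed 1.0 → 7.3 kcal/mol.
A has the lowest total (1.7 kcal/mol).

A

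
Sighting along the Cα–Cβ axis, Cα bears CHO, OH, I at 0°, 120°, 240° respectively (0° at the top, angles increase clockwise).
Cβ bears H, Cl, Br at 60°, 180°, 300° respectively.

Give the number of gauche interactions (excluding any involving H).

4

Non-H gauche pairs: CHO(0°)/Br(300°); OH(120°)/Cl(180°); I(240°)/Cl(180°); I(240°)/Br(300°) — 4 interactions.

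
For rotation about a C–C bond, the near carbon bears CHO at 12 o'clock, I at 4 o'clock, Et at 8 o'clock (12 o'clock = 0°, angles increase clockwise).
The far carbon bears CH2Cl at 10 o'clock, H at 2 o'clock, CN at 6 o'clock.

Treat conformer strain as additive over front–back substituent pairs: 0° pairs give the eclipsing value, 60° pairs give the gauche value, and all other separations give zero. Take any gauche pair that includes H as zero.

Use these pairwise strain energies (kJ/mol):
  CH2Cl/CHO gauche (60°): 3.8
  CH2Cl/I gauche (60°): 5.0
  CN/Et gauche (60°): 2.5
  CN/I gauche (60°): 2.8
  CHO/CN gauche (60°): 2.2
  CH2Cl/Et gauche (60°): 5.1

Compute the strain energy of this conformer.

This conformer (staggered): CHO–CH2Cl gauche, I–CN gauche, Et–CH2Cl gauche, Et–CN gauche; 3.8 + 2.8 + 5.1 + 2.5 = 14.2 kJ/mol.

14.2 kJ/mol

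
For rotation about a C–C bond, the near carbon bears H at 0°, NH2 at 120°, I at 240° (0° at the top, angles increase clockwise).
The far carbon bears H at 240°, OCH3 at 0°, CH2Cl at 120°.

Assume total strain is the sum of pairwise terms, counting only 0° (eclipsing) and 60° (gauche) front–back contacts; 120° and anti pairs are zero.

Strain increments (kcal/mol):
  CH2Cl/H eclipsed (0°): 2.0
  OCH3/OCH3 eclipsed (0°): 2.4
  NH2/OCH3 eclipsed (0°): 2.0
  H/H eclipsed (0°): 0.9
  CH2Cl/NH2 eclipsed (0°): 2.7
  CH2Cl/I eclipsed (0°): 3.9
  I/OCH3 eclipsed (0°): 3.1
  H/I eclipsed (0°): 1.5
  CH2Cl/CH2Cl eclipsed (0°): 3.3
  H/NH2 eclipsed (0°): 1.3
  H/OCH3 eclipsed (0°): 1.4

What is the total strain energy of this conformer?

5.6 kcal/mol

This conformer (eclipsed): H–OCH3 eclipsed, NH2–CH2Cl eclipsed, I–H eclipsed; 1.4 + 2.7 + 1.5 = 5.6 kcal/mol.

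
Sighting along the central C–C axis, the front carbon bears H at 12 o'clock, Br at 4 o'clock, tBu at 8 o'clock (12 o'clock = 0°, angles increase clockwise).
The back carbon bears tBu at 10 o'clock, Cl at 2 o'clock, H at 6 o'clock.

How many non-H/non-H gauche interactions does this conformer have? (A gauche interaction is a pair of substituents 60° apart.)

2

Non-H gauche pairs: Br(120°)/Cl(60°); tBu(240°)/tBu(300°) — 2 interactions.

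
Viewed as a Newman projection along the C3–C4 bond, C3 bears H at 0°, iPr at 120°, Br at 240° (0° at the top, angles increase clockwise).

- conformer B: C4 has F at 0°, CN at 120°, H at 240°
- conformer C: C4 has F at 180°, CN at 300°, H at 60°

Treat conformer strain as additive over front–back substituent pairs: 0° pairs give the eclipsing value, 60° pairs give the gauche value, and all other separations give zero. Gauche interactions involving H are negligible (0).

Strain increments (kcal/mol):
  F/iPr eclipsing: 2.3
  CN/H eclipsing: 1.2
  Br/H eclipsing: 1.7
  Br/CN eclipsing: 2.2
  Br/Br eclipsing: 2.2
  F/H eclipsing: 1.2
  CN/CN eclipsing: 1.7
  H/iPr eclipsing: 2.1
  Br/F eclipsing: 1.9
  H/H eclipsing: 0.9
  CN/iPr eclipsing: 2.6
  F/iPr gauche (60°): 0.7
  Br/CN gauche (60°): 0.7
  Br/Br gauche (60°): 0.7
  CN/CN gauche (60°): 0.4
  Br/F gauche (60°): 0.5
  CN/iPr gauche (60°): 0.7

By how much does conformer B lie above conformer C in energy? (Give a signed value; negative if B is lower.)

+3.6 kcal/mol

B is eclipsed. H at 0° is eclipsed with F at 0° (1.2); iPr at 120° is eclipsed with CN at 120° (2.6); Br at 240° is eclipsed with H at 240° (1.7). Total 5.5 kcal/mol.
C is staggered. iPr at 120° is gauche with F at 180° (0.7); Br at 240° is gauche with F at 180° (0.5); Br at 240° is gauche with CN at 300° (0.7). Total 1.9 kcal/mol.
E(B) − E(C) = 5.5 − 1.9 = +3.6 kcal/mol.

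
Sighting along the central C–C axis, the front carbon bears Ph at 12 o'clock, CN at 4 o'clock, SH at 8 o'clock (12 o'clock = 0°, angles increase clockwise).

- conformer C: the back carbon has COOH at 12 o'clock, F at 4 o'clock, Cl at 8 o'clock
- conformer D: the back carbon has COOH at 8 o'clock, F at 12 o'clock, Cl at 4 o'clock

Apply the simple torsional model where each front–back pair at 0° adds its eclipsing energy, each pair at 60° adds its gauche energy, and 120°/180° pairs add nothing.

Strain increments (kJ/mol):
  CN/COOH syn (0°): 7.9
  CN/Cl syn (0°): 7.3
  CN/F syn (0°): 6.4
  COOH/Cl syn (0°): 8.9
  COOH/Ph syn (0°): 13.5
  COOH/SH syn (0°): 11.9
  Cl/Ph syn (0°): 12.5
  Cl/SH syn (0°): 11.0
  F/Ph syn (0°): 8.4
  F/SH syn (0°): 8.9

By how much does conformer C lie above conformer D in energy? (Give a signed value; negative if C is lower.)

C is eclipsed. Ph at 0° is eclipsed with COOH at 0° (13.5); CN at 120° is eclipsed with F at 120° (6.4); SH at 240° is eclipsed with Cl at 240° (11.0). Total 30.9 kJ/mol.
D is eclipsed. Ph at 0° is eclipsed with F at 0° (8.4); CN at 120° is eclipsed with Cl at 120° (7.3); SH at 240° is eclipsed with COOH at 240° (11.9). Total 27.6 kJ/mol.
E(C) − E(D) = 30.9 − 27.6 = +3.3 kJ/mol.

+3.3 kJ/mol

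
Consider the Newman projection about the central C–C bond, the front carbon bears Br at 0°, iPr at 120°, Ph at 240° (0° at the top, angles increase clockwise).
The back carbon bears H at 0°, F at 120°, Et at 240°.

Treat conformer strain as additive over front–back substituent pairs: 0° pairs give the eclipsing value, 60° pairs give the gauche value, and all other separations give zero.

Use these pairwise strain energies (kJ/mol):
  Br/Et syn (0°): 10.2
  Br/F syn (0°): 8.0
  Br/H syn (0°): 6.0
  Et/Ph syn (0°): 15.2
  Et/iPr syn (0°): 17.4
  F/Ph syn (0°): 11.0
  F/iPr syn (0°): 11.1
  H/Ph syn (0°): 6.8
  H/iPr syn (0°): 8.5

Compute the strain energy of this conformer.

32.3 kJ/mol

This conformer is eclipsed. Br at 0° is eclipsed with H at 0° (6.0); iPr at 120° is eclipsed with F at 120° (11.1); Ph at 240° is eclipsed with Et at 240° (15.2). Total 32.3 kJ/mol.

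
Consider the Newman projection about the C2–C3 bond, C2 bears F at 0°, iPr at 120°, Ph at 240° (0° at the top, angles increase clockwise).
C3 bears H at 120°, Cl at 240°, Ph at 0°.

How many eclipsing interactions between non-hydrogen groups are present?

Non-H eclipsing pairs: F(0°)/Ph(0°); Ph(240°)/Cl(240°) — 2 interactions.

2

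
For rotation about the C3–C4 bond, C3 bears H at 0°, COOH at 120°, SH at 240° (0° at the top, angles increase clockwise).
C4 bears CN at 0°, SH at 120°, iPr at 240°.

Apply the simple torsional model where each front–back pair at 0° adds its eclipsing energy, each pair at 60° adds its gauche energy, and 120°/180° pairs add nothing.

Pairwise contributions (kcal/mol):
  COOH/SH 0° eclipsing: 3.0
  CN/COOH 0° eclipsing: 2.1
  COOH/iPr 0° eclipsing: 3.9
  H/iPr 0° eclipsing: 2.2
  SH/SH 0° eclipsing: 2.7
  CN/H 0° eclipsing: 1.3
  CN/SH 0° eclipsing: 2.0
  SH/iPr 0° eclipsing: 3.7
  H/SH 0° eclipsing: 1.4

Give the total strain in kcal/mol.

8.0 kcal/mol

This conformer (eclipsed): H–CN eclipsed, COOH–SH eclipsed, SH–iPr eclipsed; 1.3 + 3.0 + 3.7 = 8.0 kcal/mol.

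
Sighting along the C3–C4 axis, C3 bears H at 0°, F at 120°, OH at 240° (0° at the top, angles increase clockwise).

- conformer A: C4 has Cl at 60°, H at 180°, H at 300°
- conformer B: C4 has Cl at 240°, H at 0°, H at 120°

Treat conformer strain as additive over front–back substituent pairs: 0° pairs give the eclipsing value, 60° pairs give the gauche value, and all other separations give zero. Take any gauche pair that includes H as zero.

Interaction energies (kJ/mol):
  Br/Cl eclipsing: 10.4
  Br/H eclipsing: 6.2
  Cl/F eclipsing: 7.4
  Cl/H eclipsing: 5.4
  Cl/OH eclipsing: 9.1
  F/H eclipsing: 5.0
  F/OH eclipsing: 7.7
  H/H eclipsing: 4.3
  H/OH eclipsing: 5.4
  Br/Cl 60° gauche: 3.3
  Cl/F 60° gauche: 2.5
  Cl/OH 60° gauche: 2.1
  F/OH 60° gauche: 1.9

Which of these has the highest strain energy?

A (staggered): F–Cl gauche; 2.5 = 2.5 kJ/mol.
B (eclipsed): H–H eclipsed, F–H eclipsed, OH–Cl eclipsed; 4.3 + 5.0 + 9.1 = 18.4 kJ/mol.
B has the highest total (18.4 kJ/mol).

B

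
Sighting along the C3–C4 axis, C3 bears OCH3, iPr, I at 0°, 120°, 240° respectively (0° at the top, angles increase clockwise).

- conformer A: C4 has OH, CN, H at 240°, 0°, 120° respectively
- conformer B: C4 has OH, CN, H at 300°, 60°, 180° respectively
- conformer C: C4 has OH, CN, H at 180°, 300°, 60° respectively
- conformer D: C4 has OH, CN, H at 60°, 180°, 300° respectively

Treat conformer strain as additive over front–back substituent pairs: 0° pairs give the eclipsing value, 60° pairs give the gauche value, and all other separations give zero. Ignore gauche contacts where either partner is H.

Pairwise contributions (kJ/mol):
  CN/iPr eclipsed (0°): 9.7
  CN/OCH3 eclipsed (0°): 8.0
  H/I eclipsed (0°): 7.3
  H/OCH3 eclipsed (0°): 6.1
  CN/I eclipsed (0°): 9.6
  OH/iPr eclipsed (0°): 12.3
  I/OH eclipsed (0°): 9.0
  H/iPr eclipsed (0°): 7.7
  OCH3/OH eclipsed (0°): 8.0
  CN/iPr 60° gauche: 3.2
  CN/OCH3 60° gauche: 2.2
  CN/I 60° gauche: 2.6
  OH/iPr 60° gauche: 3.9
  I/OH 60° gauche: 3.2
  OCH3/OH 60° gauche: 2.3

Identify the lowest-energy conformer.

B

A (eclipsed): OCH3(0°)/CN(0°) eclipsed 8.0; iPr(120°)/H(120°) eclipsed 7.7; I(240°)/OH(240°) eclipsed 9.0 → 24.7 kJ/mol.
B (staggered): OCH3(0°)/OH(300°) gauche 2.3; OCH3(0°)/CN(60°) gauche 2.2; iPr(120°)/CN(60°) gauche 3.2; I(240°)/OH(300°) gauche 3.2 → 10.9 kJ/mol.
C (staggered): OCH3(0°)/CN(300°) gauche 2.2; iPr(120°)/OH(180°) gauche 3.9; I(240°)/OH(180°) gauche 3.2; I(240°)/CN(300°) gauche 2.6 → 11.9 kJ/mol.
D (staggered): OCH3(0°)/OH(60°) gauche 2.3; iPr(120°)/OH(60°) gauche 3.9; iPr(120°)/CN(180°) gauche 3.2; I(240°)/CN(180°) gauche 2.6 → 12.0 kJ/mol.
B has the lowest total (10.9 kJ/mol).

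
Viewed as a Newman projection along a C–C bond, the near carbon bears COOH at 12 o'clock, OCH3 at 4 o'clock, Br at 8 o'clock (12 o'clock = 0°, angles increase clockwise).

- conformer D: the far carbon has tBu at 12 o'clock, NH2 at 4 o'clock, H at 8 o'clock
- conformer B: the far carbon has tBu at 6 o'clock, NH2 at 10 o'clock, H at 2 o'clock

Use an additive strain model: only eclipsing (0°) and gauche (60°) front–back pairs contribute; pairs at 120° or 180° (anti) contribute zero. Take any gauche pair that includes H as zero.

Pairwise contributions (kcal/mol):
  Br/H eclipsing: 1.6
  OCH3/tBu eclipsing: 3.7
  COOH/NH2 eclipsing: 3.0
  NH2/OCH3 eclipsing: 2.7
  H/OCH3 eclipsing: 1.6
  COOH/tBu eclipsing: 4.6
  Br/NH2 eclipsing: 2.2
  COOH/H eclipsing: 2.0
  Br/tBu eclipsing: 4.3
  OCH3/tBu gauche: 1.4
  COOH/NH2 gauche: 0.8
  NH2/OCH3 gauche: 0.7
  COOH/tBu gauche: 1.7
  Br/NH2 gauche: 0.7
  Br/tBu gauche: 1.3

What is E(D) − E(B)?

D is eclipsed. COOH at 0° is eclipsed with tBu at 0° (4.6); OCH3 at 120° is eclipsed with NH2 at 120° (2.7); Br at 240° is eclipsed with H at 240° (1.6). Total 8.9 kcal/mol.
B is staggered. COOH at 0° is gauche with NH2 at 300° (0.8); OCH3 at 120° is gauche with tBu at 180° (1.4); Br at 240° is gauche with tBu at 180° (1.3); Br at 240° is gauche with NH2 at 300° (0.7). Total 4.2 kcal/mol.
E(D) − E(B) = 8.9 − 4.2 = +4.7 kcal/mol.

+4.7 kcal/mol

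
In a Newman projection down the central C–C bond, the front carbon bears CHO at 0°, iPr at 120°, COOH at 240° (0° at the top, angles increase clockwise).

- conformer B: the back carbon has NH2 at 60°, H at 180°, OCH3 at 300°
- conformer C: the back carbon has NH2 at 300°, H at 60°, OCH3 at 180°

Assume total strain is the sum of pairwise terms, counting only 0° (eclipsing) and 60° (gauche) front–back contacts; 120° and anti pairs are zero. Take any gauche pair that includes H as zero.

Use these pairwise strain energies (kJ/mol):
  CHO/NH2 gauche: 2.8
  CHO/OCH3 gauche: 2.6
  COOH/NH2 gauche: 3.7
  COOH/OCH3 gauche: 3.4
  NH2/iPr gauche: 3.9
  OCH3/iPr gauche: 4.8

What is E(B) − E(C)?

B (staggered): CHO(0°)/NH2(60°) gauche 2.8; CHO(0°)/OCH3(300°) gauche 2.6; iPr(120°)/NH2(60°) gauche 3.9; COOH(240°)/OCH3(300°) gauche 3.4 → 12.7 kJ/mol.
C (staggered): CHO(0°)/NH2(300°) gauche 2.8; iPr(120°)/OCH3(180°) gauche 4.8; COOH(240°)/NH2(300°) gauche 3.7; COOH(240°)/OCH3(180°) gauche 3.4 → 14.7 kJ/mol.
E(B) − E(C) = 12.7 − 14.7 = -2.0 kJ/mol.

-2.0 kJ/mol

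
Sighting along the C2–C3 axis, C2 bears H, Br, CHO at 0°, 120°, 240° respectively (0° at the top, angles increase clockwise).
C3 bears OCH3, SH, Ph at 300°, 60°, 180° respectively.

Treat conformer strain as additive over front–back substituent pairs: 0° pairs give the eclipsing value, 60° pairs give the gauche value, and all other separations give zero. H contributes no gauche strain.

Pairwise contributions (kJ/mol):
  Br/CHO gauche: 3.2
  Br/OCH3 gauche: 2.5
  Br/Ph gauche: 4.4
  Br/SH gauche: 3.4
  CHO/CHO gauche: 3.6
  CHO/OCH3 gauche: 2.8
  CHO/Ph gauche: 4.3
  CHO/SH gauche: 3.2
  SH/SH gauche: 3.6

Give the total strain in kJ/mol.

This conformer (staggered): Br(120°)/SH(60°) gauche 3.4; Br(120°)/Ph(180°) gauche 4.4; CHO(240°)/OCH3(300°) gauche 2.8; CHO(240°)/Ph(180°) gauche 4.3 → 14.9 kJ/mol.

14.9 kJ/mol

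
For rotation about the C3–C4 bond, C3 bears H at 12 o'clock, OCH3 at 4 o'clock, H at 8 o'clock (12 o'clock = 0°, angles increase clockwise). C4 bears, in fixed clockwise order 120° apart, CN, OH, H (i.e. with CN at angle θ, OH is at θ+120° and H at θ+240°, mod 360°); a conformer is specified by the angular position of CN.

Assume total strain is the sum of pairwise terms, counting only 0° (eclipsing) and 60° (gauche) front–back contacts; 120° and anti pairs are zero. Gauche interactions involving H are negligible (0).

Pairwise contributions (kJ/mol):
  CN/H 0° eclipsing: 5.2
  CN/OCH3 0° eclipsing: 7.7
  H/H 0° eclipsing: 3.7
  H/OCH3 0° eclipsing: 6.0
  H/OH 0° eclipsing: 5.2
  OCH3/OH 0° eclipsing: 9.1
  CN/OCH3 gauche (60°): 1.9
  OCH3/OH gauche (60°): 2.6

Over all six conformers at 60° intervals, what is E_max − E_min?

CN at 0° (eclipsed): H(0°)/CN(0°) eclipsed 5.2; OCH3(120°)/OH(120°) eclipsed 9.1; H(240°)/H(240°) eclipsed 3.7 → 18.0 kJ/mol.
CN at 60° (staggered): OCH3(120°)/CN(60°) gauche 1.9; OCH3(120°)/OH(180°) gauche 2.6 → 4.5 kJ/mol.
CN at 120° (eclipsed): H(0°)/H(0°) eclipsed 3.7; OCH3(120°)/CN(120°) eclipsed 7.7; H(240°)/OH(240°) eclipsed 5.2 → 16.6 kJ/mol.
CN at 180° (staggered): OCH3(120°)/CN(180°) gauche 1.9 → 1.9 kJ/mol.
CN at 240° (eclipsed): H(0°)/OH(0°) eclipsed 5.2; OCH3(120°)/H(120°) eclipsed 6.0; H(240°)/CN(240°) eclipsed 5.2 → 16.4 kJ/mol.
CN at 300° (staggered): OCH3(120°)/OH(60°) gauche 2.6 → 2.6 kJ/mol.
Max at 0° (18.0 kJ/mol), min at 180° (1.9 kJ/mol); barrier = 16.1 kJ/mol.

16.1 kJ/mol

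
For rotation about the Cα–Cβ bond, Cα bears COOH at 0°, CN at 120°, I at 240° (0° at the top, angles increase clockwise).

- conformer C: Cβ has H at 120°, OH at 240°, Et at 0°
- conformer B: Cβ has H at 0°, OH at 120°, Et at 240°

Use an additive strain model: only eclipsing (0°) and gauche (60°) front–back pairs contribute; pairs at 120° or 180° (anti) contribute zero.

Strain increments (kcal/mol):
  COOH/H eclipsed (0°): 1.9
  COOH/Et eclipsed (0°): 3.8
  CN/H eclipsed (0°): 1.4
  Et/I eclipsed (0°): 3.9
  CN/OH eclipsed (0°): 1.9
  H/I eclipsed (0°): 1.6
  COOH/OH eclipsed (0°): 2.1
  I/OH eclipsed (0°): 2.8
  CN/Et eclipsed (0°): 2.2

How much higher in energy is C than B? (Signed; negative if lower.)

C (eclipsed): COOH(0°)/Et(0°) eclipsed 3.8; CN(120°)/H(120°) eclipsed 1.4; I(240°)/OH(240°) eclipsed 2.8 → 8.0 kcal/mol.
B (eclipsed): COOH(0°)/H(0°) eclipsed 1.9; CN(120°)/OH(120°) eclipsed 1.9; I(240°)/Et(240°) eclipsed 3.9 → 7.7 kcal/mol.
E(C) − E(B) = 8.0 − 7.7 = +0.3 kcal/mol.

+0.3 kcal/mol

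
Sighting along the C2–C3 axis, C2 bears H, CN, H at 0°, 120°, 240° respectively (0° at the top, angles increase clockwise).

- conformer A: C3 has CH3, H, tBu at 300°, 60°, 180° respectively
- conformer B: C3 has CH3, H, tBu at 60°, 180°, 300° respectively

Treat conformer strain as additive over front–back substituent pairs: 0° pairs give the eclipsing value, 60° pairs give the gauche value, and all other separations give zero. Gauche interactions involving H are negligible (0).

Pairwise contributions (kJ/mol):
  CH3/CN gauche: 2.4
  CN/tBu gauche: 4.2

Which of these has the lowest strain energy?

A is staggered. CN at 120° is gauche with tBu at 180° (4.2). Total 4.2 kJ/mol.
B is staggered. CN at 120° is gauche with CH3 at 60° (2.4). Total 2.4 kJ/mol.
B has the lowest total (2.4 kJ/mol).

B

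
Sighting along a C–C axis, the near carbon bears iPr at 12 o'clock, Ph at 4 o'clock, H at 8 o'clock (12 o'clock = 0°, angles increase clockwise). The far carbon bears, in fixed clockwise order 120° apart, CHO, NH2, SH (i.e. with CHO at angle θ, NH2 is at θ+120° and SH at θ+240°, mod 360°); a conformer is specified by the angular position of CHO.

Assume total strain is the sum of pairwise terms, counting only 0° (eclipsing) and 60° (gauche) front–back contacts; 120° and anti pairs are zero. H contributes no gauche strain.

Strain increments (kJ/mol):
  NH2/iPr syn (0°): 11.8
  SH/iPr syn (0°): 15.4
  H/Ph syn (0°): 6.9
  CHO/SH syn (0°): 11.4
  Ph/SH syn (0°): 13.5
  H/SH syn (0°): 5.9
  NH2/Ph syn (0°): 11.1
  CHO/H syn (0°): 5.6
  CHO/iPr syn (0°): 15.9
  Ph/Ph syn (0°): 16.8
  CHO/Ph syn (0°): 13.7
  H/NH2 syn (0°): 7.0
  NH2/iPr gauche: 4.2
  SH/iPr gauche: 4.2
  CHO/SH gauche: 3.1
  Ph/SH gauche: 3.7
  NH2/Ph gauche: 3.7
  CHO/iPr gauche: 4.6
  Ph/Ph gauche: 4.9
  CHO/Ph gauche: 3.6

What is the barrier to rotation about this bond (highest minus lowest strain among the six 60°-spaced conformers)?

CHO at 0° is eclipsed. iPr at 0° is eclipsed with CHO at 0° (15.9); Ph at 120° is eclipsed with NH2 at 120° (11.1); H at 240° is eclipsed with SH at 240° (5.9). Total 32.9 kJ/mol.
CHO at 60° is staggered. iPr at 0° is gauche with CHO at 60° (4.6); iPr at 0° is gauche with SH at 300° (4.2); Ph at 120° is gauche with CHO at 60° (3.6); Ph at 120° is gauche with NH2 at 180° (3.7). Total 16.1 kJ/mol.
CHO at 120° is eclipsed. iPr at 0° is eclipsed with SH at 0° (15.4); Ph at 120° is eclipsed with CHO at 120° (13.7); H at 240° is eclipsed with NH2 at 240° (7.0). Total 36.1 kJ/mol.
CHO at 180° is staggered. iPr at 0° is gauche with NH2 at 300° (4.2); iPr at 0° is gauche with SH at 60° (4.2); Ph at 120° is gauche with CHO at 180° (3.6); Ph at 120° is gauche with SH at 60° (3.7). Total 15.7 kJ/mol.
CHO at 240° is eclipsed. iPr at 0° is eclipsed with NH2 at 0° (11.8); Ph at 120° is eclipsed with SH at 120° (13.5); H at 240° is eclipsed with CHO at 240° (5.6). Total 30.9 kJ/mol.
CHO at 300° is staggered. iPr at 0° is gauche with CHO at 300° (4.6); iPr at 0° is gauche with NH2 at 60° (4.2); Ph at 120° is gauche with NH2 at 60° (3.7); Ph at 120° is gauche with SH at 180° (3.7). Total 16.2 kJ/mol.
Max at 120° (36.1 kJ/mol), min at 180° (15.7 kJ/mol); barrier = 20.4 kJ/mol.

20.4 kJ/mol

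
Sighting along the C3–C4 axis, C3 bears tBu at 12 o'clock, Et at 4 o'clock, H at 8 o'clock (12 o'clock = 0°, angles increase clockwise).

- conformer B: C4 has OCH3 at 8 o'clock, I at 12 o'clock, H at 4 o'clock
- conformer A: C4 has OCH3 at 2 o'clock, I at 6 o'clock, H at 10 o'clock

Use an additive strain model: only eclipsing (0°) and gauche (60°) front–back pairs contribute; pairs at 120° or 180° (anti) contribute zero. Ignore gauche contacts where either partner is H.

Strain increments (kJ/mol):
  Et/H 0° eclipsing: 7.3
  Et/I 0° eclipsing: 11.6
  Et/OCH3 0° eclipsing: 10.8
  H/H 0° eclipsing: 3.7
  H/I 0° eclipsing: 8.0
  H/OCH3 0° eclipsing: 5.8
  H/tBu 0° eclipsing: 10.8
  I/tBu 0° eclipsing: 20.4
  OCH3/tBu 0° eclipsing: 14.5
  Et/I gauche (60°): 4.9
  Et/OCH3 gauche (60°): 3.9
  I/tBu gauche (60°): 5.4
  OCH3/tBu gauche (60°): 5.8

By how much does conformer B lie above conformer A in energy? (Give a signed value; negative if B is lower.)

B (eclipsed): tBu–I eclipsed, Et–H eclipsed, H–OCH3 eclipsed; 20.4 + 7.3 + 5.8 = 33.5 kJ/mol.
A (staggered): tBu–OCH3 gauche, Et–OCH3 gauche, Et–I gauche; 5.8 + 3.9 + 4.9 = 14.6 kJ/mol.
E(B) − E(A) = 33.5 − 14.6 = +18.9 kJ/mol.

+18.9 kJ/mol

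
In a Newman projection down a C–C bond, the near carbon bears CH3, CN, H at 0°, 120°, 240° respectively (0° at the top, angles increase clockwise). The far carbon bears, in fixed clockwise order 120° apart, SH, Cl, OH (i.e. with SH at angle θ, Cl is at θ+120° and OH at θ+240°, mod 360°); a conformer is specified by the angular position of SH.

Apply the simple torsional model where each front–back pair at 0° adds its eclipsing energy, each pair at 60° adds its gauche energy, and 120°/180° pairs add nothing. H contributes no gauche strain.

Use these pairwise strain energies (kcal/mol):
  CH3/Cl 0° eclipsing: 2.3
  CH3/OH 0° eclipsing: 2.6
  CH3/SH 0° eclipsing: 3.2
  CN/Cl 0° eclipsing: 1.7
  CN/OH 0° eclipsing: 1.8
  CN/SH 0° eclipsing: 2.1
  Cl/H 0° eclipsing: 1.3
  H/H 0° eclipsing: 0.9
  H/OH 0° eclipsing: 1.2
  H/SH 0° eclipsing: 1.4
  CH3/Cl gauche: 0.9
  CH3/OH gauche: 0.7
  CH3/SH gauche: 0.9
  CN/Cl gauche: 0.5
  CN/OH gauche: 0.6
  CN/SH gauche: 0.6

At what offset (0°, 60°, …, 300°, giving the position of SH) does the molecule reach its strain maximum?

SH at 0° (eclipsed): CH3(0°)/SH(0°) eclipsed 3.2; CN(120°)/Cl(120°) eclipsed 1.7; H(240°)/OH(240°) eclipsed 1.2 → 6.1 kcal/mol.
SH at 60° (staggered): CH3(0°)/SH(60°) gauche 0.9; CH3(0°)/OH(300°) gauche 0.7; CN(120°)/SH(60°) gauche 0.6; CN(120°)/Cl(180°) gauche 0.5 → 2.7 kcal/mol.
SH at 120° (eclipsed): CH3(0°)/OH(0°) eclipsed 2.6; CN(120°)/SH(120°) eclipsed 2.1; H(240°)/Cl(240°) eclipsed 1.3 → 6.0 kcal/mol.
SH at 180° (staggered): CH3(0°)/Cl(300°) gauche 0.9; CH3(0°)/OH(60°) gauche 0.7; CN(120°)/SH(180°) gauche 0.6; CN(120°)/OH(60°) gauche 0.6 → 2.8 kcal/mol.
SH at 240° (eclipsed): CH3(0°)/Cl(0°) eclipsed 2.3; CN(120°)/OH(120°) eclipsed 1.8; H(240°)/SH(240°) eclipsed 1.4 → 5.5 kcal/mol.
SH at 300° (staggered): CH3(0°)/SH(300°) gauche 0.9; CH3(0°)/Cl(60°) gauche 0.9; CN(120°)/Cl(60°) gauche 0.5; CN(120°)/OH(180°) gauche 0.6 → 2.9 kcal/mol.
The maximum (6.1 kcal/mol) occurs with SH at 0°.

0°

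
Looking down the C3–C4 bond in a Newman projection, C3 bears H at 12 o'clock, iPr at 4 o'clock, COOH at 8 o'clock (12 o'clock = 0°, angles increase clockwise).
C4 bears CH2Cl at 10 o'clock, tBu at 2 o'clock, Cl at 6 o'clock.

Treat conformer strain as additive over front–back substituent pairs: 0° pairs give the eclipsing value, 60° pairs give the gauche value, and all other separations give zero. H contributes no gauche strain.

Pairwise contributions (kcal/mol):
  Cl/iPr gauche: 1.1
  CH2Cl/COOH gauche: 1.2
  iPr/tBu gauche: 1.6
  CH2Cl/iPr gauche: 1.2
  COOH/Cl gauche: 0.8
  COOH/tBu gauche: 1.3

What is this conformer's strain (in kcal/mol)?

4.7 kcal/mol

This conformer (staggered): iPr(120°)/tBu(60°) gauche 1.6; iPr(120°)/Cl(180°) gauche 1.1; COOH(240°)/CH2Cl(300°) gauche 1.2; COOH(240°)/Cl(180°) gauche 0.8 → 4.7 kcal/mol.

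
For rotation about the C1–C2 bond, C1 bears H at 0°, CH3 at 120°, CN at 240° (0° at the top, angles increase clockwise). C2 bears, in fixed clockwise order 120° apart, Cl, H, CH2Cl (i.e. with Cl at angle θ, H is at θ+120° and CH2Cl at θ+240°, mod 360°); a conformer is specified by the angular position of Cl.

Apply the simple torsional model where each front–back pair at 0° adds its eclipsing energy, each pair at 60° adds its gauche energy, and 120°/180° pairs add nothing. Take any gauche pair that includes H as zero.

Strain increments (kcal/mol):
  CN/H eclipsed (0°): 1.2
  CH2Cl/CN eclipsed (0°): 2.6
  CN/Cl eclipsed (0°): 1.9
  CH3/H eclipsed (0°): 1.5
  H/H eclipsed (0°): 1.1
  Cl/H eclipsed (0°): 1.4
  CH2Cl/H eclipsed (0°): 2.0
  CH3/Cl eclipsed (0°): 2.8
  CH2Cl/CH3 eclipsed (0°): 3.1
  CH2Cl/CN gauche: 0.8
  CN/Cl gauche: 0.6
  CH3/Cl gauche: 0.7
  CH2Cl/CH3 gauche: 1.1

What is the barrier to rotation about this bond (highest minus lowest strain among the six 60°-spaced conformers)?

Cl at 0° is eclipsed. H at 0° is eclipsed with Cl at 0° (1.4); CH3 at 120° is eclipsed with H at 120° (1.5); CN at 240° is eclipsed with CH2Cl at 240° (2.6). Total 5.5 kcal/mol.
Cl at 60° is staggered. CH3 at 120° is gauche with Cl at 60° (0.7); CN at 240° is gauche with CH2Cl at 300° (0.8). Total 1.5 kcal/mol.
Cl at 120° is eclipsed. H at 0° is eclipsed with CH2Cl at 0° (2.0); CH3 at 120° is eclipsed with Cl at 120° (2.8); CN at 240° is eclipsed with H at 240° (1.2). Total 6.0 kcal/mol.
Cl at 180° is staggered. CH3 at 120° is gauche with Cl at 180° (0.7); CH3 at 120° is gauche with CH2Cl at 60° (1.1); CN at 240° is gauche with Cl at 180° (0.6). Total 2.4 kcal/mol.
Cl at 240° is eclipsed. H at 0° is eclipsed with H at 0° (1.1); CH3 at 120° is eclipsed with CH2Cl at 120° (3.1); CN at 240° is eclipsed with Cl at 240° (1.9). Total 6.1 kcal/mol.
Cl at 300° is staggered. CH3 at 120° is gauche with CH2Cl at 180° (1.1); CN at 240° is gauche with Cl at 300° (0.6); CN at 240° is gauche with CH2Cl at 180° (0.8). Total 2.5 kcal/mol.
Max at 240° (6.1 kcal/mol), min at 60° (1.5 kcal/mol); barrier = 4.6 kcal/mol.

4.6 kcal/mol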